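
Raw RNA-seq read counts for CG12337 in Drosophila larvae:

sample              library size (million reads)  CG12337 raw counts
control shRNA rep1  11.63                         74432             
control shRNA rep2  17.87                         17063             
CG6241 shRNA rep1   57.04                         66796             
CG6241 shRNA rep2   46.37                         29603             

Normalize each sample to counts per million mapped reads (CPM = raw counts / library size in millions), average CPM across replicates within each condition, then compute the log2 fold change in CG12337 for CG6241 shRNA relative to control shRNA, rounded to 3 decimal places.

CPM(control shRNA rep1) = 74432 / 11.63 = 6400.0000
CPM(control shRNA rep2) = 17063 / 17.87 = 954.8405
CPM(CG6241 shRNA rep1) = 66796 / 57.04 = 1171.0379
CPM(CG6241 shRNA rep2) = 29603 / 46.37 = 638.4085
mean CPM(control shRNA) = 3677.4203; mean CPM(CG6241 shRNA) = 904.7232
Fold change = 904.7232 / 3677.4203 = 0.24602
log2(0.24602) = -2.0231

-2.023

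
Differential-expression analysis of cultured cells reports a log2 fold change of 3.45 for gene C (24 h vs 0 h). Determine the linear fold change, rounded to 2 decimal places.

10.93

Fold change = 2^(3.45) = 10.928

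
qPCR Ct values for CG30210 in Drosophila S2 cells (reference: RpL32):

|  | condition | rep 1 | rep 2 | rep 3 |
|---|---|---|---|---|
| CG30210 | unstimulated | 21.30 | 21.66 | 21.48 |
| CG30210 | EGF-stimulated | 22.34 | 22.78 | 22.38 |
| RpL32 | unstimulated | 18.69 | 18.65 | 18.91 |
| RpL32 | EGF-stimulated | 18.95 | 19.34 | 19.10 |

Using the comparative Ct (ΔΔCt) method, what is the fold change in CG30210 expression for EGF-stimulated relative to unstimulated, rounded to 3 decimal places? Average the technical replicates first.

0.642

Mean Ct: CG30210 unstimulated 21.480; CG30210 EGF-stimulated 22.500; RpL32 unstimulated 18.750; RpL32 EGF-stimulated 19.130
ΔCt(unstimulated) = 21.480 − 18.750 = 2.730
ΔCt(EGF-stimulated) = 22.500 − 19.130 = 3.370
ΔΔCt = 3.370 − 2.730 = 0.640
Fold change = 2^(−0.640) = 0.6417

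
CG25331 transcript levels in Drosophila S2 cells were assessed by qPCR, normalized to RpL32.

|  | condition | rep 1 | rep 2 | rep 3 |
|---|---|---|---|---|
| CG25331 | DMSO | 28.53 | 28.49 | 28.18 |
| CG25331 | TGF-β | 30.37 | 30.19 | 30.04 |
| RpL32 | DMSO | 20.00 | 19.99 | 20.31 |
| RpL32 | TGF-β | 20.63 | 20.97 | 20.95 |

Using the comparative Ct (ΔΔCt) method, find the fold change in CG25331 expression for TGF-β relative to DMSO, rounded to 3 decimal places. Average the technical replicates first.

Mean Ct: CG25331 DMSO 28.400; CG25331 TGF-β 30.200; RpL32 DMSO 20.100; RpL32 TGF-β 20.850
ΔCt(DMSO) = 28.400 − 20.100 = 8.300
ΔCt(TGF-β) = 30.200 − 20.850 = 9.350
ΔΔCt = 9.350 − 8.300 = 1.050
Fold change = 2^(−1.050) = 0.4830

0.483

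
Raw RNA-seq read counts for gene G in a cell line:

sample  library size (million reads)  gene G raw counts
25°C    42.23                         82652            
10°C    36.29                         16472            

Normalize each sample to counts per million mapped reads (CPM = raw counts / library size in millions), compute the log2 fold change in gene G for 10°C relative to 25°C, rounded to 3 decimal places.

CPM(25°C) = 82652 / 42.23 = 1957.1868
CPM(10°C) = 16472 / 36.29 = 453.8991
Fold change = 453.8991 / 1957.1868 = 0.23191
log2(0.23191) = -2.1083

-2.108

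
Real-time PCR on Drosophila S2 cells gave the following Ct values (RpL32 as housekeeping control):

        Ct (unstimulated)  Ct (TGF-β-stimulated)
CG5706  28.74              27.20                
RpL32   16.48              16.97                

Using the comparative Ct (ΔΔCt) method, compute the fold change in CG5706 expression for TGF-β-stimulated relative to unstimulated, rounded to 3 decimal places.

ΔCt(unstimulated) = 28.740 − 16.480 = 12.260
ΔCt(TGF-β-stimulated) = 27.200 − 16.970 = 10.230
ΔΔCt = 10.230 − 12.260 = -2.030
Fold change = 2^(−(-2.030)) = 2^2.030 = 4.0840

4.084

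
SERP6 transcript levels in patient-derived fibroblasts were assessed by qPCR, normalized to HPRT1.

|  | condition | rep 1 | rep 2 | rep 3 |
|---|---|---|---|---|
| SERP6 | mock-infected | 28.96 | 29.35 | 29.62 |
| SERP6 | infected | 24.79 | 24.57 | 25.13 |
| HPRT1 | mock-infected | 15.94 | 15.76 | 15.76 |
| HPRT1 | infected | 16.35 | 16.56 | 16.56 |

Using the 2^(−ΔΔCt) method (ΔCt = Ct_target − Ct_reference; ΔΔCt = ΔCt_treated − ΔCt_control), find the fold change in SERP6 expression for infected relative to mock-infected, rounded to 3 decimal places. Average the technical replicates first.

35.506

Mean Ct: SERP6 mock-infected 29.310; SERP6 infected 24.830; HPRT1 mock-infected 15.820; HPRT1 infected 16.490
ΔCt(mock-infected) = 29.310 − 15.820 = 13.490
ΔCt(infected) = 24.830 − 16.490 = 8.340
ΔΔCt = 8.340 − 13.490 = -5.150
Fold change = 2^(−(-5.150)) = 2^5.150 = 35.5062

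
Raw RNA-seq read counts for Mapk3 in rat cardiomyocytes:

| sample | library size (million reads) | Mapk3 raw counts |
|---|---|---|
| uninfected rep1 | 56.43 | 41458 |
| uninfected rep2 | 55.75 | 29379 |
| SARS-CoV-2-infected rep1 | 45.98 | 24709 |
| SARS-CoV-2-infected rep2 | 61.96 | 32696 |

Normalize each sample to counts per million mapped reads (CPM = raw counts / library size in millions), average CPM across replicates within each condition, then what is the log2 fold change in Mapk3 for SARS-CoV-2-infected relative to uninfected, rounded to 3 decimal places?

CPM(uninfected rep1) = 41458 / 56.43 = 734.6801
CPM(uninfected rep2) = 29379 / 55.75 = 526.9776
CPM(SARS-CoV-2-infected rep1) = 24709 / 45.98 = 537.3858
CPM(SARS-CoV-2-infected rep2) = 32696 / 61.96 = 527.6953
mean CPM(uninfected) = 630.8289; mean CPM(SARS-CoV-2-infected) = 532.5406
Fold change = 532.5406 / 630.8289 = 0.84419
log2(0.84419) = -0.2444

-0.244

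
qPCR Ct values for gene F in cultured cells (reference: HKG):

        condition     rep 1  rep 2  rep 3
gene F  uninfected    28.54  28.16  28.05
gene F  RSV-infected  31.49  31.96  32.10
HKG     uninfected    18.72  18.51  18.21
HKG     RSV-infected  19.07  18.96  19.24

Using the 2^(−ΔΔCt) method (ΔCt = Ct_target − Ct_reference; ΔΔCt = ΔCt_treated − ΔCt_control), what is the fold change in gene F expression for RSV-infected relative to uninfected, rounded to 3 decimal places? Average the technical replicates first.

0.126

Mean Ct: gene F uninfected 28.250; gene F RSV-infected 31.850; HKG uninfected 18.480; HKG RSV-infected 19.090
ΔCt(uninfected) = 28.250 − 18.480 = 9.770
ΔCt(RSV-infected) = 31.850 − 19.090 = 12.760
ΔΔCt = 12.760 − 9.770 = 2.990
Fold change = 2^(−2.990) = 0.1259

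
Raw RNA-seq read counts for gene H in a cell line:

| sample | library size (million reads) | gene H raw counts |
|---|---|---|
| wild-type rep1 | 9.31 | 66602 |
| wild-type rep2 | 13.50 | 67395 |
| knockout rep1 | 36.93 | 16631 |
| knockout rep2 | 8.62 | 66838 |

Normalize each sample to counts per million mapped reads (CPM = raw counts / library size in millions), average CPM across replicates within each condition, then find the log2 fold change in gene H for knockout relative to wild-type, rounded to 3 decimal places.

-0.566

CPM(wild-type rep1) = 66602 / 9.31 = 7153.8131
CPM(wild-type rep2) = 67395 / 13.50 = 4992.2222
CPM(knockout rep1) = 16631 / 36.93 = 450.3385
CPM(knockout rep2) = 66838 / 8.62 = 7753.8283
mean CPM(wild-type) = 6073.0177; mean CPM(knockout) = 4102.0834
Fold change = 4102.0834 / 6073.0177 = 0.67546
log2(0.67546) = -0.5661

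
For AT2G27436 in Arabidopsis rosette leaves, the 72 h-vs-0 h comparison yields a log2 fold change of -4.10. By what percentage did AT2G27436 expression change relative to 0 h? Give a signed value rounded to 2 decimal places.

-94.17%

Fold change = 2^(-4.10) = 0.0583
Percent change = (FC − 1) × 100% = (0.0583 − 1) × 100 = -94.17%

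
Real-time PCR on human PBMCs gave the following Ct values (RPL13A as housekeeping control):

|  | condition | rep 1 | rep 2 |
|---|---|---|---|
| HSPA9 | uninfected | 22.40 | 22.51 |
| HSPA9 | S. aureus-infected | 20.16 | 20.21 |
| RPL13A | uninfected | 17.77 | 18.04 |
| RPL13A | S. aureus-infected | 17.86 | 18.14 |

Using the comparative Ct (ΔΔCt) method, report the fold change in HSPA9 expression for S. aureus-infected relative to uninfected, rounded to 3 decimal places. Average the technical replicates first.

Mean Ct: HSPA9 uninfected 22.455; HSPA9 S. aureus-infected 20.185; RPL13A uninfected 17.905; RPL13A S. aureus-infected 18.000
ΔCt(uninfected) = 22.455 − 17.905 = 4.550
ΔCt(S. aureus-infected) = 20.185 − 18.000 = 2.185
ΔΔCt = 2.185 − 4.550 = -2.365
Fold change = 2^(−(-2.365)) = 2^2.365 = 5.1515

5.152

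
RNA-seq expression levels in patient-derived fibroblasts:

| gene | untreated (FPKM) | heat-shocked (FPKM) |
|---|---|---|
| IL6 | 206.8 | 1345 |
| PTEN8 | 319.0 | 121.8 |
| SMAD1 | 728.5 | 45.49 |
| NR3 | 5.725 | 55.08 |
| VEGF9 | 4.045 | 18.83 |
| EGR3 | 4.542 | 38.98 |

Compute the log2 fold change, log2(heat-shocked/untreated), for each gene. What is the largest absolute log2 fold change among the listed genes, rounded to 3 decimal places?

4.001

log2(1345/206.8) = 2.701  (IL6)
log2(121.8/319.0) = -1.389  (PTEN8)
log2(45.49/728.5) = -4.001  (SMAD1)
log2(55.08/5.725) = 3.266  (NR3)
log2(18.83/4.045) = 2.219  (VEGF9)
log2(38.98/4.542) = 3.101  (EGR3)
The largest magnitude belongs to SMAD1.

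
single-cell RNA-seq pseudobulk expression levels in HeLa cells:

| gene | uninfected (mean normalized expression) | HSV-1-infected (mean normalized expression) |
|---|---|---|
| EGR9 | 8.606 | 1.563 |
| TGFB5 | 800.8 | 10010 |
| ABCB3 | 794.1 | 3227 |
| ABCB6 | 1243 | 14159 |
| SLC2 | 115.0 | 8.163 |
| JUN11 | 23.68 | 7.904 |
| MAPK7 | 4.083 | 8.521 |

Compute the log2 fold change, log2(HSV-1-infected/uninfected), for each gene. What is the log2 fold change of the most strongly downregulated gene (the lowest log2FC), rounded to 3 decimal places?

log2(1.563/8.606) = -2.461  (EGR9)
log2(10010/800.8) = 3.644  (TGFB5)
log2(3227/794.1) = 2.023  (ABCB3)
log2(14159/1243) = 3.510  (ABCB6)
log2(8.163/115.0) = -3.816  (SLC2)
log2(7.904/23.68) = -1.583  (JUN11)
log2(8.521/4.083) = 1.061  (MAPK7)
SLC2 is most strongly downregulated.

-3.816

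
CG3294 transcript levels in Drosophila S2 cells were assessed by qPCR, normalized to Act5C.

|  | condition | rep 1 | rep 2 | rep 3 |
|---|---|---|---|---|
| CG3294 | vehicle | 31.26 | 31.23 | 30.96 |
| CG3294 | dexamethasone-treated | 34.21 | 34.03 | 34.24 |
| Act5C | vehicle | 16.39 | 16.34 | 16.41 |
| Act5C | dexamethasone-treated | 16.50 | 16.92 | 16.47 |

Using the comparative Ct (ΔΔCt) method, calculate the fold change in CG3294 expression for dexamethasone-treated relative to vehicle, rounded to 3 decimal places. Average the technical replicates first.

0.148

Mean Ct: CG3294 vehicle 31.150; CG3294 dexamethasone-treated 34.160; Act5C vehicle 16.380; Act5C dexamethasone-treated 16.630
ΔCt(vehicle) = 31.150 − 16.380 = 14.770
ΔCt(dexamethasone-treated) = 34.160 − 16.630 = 17.530
ΔΔCt = 17.530 − 14.770 = 2.760
Fold change = 2^(−2.760) = 0.1476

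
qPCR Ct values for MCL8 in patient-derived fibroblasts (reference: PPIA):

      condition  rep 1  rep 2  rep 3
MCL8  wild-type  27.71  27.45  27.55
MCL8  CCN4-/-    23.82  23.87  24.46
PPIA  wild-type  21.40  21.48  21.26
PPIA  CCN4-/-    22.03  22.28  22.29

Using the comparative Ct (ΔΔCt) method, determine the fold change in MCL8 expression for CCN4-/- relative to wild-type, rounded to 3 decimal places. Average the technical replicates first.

20.252

Mean Ct: MCL8 wild-type 27.570; MCL8 CCN4-/- 24.050; PPIA wild-type 21.380; PPIA CCN4-/- 22.200
ΔCt(wild-type) = 27.570 − 21.380 = 6.190
ΔCt(CCN4-/-) = 24.050 − 22.200 = 1.850
ΔΔCt = 1.850 − 6.190 = -4.340
Fold change = 2^(−(-4.340)) = 2^4.340 = 20.2521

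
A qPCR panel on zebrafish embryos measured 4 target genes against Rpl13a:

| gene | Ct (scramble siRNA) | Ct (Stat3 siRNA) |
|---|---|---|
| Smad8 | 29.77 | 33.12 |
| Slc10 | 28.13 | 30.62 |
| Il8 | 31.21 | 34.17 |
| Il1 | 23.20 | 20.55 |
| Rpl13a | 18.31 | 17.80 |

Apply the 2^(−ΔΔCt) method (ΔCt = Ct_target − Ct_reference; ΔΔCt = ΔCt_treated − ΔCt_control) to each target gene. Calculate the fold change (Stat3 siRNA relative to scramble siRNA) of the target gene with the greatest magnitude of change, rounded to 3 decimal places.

0.069

Smad8: ΔΔCt = (33.12−17.80) − (29.77−18.31) = 15.32 − 11.46 = 3.86; fold change = 2^-3.86 = 0.069
Slc10: ΔΔCt = (30.62−17.80) − (28.13−18.31) = 12.82 − 9.82 = 3.00; fold change = 2^-3.00 = 0.125
Il8: ΔΔCt = (34.17−17.80) − (31.21−18.31) = 16.37 − 12.90 = 3.47; fold change = 2^-3.47 = 0.090
Il1: ΔΔCt = (20.55−17.80) − (23.20−18.31) = 2.75 − 4.89 = -2.14; fold change = 2^2.14 = 4.408
Smad8 has the largest |ΔΔCt| = 3.86.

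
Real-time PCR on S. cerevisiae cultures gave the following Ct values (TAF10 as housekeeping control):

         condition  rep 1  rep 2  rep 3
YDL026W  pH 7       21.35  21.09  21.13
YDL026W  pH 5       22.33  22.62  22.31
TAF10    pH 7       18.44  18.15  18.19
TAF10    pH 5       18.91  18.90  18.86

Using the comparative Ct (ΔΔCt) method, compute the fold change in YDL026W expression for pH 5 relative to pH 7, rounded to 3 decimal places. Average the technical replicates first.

Mean Ct: YDL026W pH 7 21.190; YDL026W pH 5 22.420; TAF10 pH 7 18.260; TAF10 pH 5 18.890
ΔCt(pH 7) = 21.190 − 18.260 = 2.930
ΔCt(pH 5) = 22.420 − 18.890 = 3.530
ΔΔCt = 3.530 − 2.930 = 0.600
Fold change = 2^(−0.600) = 0.6598

0.660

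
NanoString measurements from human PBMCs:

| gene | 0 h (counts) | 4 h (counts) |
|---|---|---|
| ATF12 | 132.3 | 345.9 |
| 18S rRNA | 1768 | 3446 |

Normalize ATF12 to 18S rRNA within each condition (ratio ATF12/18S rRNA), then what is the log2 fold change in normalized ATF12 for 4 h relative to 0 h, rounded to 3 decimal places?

ATF12/18S rRNA (0 h) = 132.3 / 1768 = 0.07483
ATF12/18S rRNA (4 h) = 345.9 / 3446 = 0.10038
Fold change = 0.10038 / 0.07483 = 1.3414
log2(1.3414) = 0.4237

0.424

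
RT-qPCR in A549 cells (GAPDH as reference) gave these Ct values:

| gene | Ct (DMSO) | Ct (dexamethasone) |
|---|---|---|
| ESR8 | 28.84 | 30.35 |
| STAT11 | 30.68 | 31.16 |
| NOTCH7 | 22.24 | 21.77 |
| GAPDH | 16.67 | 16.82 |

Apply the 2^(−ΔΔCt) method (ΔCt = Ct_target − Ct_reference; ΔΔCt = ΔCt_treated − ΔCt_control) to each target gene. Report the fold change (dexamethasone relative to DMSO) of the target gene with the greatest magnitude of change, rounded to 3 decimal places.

ESR8: ΔΔCt = (30.35−16.82) − (28.84−16.67) = 13.53 − 12.17 = 1.36; fold change = 2^-1.36 = 0.390
STAT11: ΔΔCt = (31.16−16.82) − (30.68−16.67) = 14.34 − 14.01 = 0.33; fold change = 2^-0.33 = 0.796
NOTCH7: ΔΔCt = (21.77−16.82) − (22.24−16.67) = 4.95 − 5.57 = -0.62; fold change = 2^0.62 = 1.537
ESR8 has the largest |ΔΔCt| = 1.36.

0.390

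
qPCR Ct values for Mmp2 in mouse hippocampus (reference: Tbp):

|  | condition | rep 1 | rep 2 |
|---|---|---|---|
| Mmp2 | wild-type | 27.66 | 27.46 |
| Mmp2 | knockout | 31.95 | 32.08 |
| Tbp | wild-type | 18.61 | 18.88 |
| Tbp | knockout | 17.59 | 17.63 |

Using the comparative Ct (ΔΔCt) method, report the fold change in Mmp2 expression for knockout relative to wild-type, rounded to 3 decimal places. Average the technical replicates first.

Mean Ct: Mmp2 wild-type 27.560; Mmp2 knockout 32.015; Tbp wild-type 18.745; Tbp knockout 17.610
ΔCt(wild-type) = 27.560 − 18.745 = 8.815
ΔCt(knockout) = 32.015 − 17.610 = 14.405
ΔΔCt = 14.405 − 8.815 = 5.590
Fold change = 2^(−5.590) = 0.0208

0.021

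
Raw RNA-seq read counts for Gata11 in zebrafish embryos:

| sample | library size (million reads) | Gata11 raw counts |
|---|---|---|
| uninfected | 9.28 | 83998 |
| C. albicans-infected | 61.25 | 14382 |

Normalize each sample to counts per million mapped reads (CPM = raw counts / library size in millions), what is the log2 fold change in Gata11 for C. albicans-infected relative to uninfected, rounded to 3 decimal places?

CPM(uninfected) = 83998 / 9.28 = 9051.5086
CPM(C. albicans-infected) = 14382 / 61.25 = 234.8082
Fold change = 234.8082 / 9051.5086 = 0.02594
log2(0.02594) = -5.2686

-5.269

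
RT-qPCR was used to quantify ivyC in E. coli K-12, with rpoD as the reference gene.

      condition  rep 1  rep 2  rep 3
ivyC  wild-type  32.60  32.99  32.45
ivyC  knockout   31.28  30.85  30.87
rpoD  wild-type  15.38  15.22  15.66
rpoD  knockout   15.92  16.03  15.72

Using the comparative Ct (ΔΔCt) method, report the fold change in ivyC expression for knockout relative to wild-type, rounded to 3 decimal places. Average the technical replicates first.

Mean Ct: ivyC wild-type 32.680; ivyC knockout 31.000; rpoD wild-type 15.420; rpoD knockout 15.890
ΔCt(wild-type) = 32.680 − 15.420 = 17.260
ΔCt(knockout) = 31.000 − 15.890 = 15.110
ΔΔCt = 15.110 − 17.260 = -2.150
Fold change = 2^(−(-2.150)) = 2^2.150 = 4.4383

4.438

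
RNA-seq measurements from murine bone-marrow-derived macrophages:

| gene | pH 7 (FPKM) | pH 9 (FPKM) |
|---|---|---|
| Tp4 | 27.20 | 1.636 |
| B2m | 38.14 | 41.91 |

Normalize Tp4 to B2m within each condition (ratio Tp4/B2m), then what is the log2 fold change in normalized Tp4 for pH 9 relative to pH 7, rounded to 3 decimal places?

-4.191

Tp4/B2m (pH 7) = 27.20 / 38.14 = 0.71316
Tp4/B2m (pH 9) = 1.636 / 41.91 = 0.039036
Fold change = 0.039036 / 0.71316 = 0.0547
log2(0.0547) = -4.1914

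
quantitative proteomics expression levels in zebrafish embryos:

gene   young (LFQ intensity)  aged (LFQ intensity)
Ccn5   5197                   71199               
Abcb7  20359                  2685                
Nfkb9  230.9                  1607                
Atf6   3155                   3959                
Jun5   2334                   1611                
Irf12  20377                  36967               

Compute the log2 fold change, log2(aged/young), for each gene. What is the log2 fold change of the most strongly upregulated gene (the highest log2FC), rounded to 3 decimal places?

3.776

log2(71199/5197) = 3.776  (Ccn5)
log2(2685/20359) = -2.923  (Abcb7)
log2(1607/230.9) = 2.799  (Nfkb9)
log2(3959/3155) = 0.327  (Atf6)
log2(1611/2334) = -0.535  (Jun5)
log2(36967/20377) = 0.859  (Irf12)
Ccn5 is most strongly upregulated.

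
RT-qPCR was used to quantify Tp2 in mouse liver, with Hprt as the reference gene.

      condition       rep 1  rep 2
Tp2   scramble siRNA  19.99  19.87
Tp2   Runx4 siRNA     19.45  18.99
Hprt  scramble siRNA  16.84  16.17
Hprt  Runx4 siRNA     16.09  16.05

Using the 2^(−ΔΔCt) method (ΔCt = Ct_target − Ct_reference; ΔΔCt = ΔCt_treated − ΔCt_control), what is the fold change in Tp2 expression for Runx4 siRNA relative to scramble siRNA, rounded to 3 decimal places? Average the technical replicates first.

Mean Ct: Tp2 scramble siRNA 19.930; Tp2 Runx4 siRNA 19.220; Hprt scramble siRNA 16.505; Hprt Runx4 siRNA 16.070
ΔCt(scramble siRNA) = 19.930 − 16.505 = 3.425
ΔCt(Runx4 siRNA) = 19.220 − 16.070 = 3.150
ΔΔCt = 3.150 − 3.425 = -0.275
Fold change = 2^(−(-0.275)) = 2^0.275 = 1.2100

1.210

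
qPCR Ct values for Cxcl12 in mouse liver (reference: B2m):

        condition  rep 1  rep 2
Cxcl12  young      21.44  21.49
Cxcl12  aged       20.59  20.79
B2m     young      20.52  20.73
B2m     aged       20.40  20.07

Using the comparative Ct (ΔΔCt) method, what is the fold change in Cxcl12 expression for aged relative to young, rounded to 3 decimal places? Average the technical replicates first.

1.306

Mean Ct: Cxcl12 young 21.465; Cxcl12 aged 20.690; B2m young 20.625; B2m aged 20.235
ΔCt(young) = 21.465 − 20.625 = 0.840
ΔCt(aged) = 20.690 − 20.235 = 0.455
ΔΔCt = 0.455 − 0.840 = -0.385
Fold change = 2^(−(-0.385)) = 2^0.385 = 1.3059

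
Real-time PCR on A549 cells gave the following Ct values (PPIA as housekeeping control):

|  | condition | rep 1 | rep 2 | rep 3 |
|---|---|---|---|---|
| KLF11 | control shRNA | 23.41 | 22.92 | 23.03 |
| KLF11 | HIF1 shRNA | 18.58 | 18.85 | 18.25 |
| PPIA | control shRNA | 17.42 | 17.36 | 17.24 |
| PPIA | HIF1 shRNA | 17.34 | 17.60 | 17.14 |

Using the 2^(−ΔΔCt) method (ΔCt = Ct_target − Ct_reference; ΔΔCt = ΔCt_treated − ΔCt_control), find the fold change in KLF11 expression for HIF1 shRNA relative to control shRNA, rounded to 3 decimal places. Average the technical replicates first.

Mean Ct: KLF11 control shRNA 23.120; KLF11 HIF1 shRNA 18.560; PPIA control shRNA 17.340; PPIA HIF1 shRNA 17.360
ΔCt(control shRNA) = 23.120 − 17.340 = 5.780
ΔCt(HIF1 shRNA) = 18.560 − 17.360 = 1.200
ΔΔCt = 1.200 − 5.780 = -4.580
Fold change = 2^(−(-4.580)) = 2^4.580 = 23.9176

23.918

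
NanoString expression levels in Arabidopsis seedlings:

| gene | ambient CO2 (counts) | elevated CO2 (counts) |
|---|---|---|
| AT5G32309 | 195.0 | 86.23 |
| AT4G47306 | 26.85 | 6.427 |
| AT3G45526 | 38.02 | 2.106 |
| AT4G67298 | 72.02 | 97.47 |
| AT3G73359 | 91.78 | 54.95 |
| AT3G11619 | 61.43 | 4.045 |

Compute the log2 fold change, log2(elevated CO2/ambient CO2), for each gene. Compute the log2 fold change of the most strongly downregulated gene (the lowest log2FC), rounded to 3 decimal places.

-4.174

log2(86.23/195.0) = -1.177  (AT5G32309)
log2(6.427/26.85) = -2.063  (AT4G47306)
log2(2.106/38.02) = -4.174  (AT3G45526)
log2(97.47/72.02) = 0.437  (AT4G67298)
log2(54.95/91.78) = -0.740  (AT3G73359)
log2(4.045/61.43) = -3.925  (AT3G11619)
AT3G45526 is most strongly downregulated.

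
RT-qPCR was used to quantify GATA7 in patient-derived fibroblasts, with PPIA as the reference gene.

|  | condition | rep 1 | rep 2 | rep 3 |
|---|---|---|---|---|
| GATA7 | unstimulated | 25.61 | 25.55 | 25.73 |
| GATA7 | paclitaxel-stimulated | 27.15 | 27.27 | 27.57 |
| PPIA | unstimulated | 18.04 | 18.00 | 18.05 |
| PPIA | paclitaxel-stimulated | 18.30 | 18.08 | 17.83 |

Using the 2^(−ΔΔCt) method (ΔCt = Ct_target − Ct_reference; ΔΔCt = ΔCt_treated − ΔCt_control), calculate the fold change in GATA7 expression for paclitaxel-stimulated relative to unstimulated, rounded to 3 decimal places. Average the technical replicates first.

0.316

Mean Ct: GATA7 unstimulated 25.630; GATA7 paclitaxel-stimulated 27.330; PPIA unstimulated 18.030; PPIA paclitaxel-stimulated 18.070
ΔCt(unstimulated) = 25.630 − 18.030 = 7.600
ΔCt(paclitaxel-stimulated) = 27.330 − 18.070 = 9.260
ΔΔCt = 9.260 − 7.600 = 1.660
Fold change = 2^(−1.660) = 0.3164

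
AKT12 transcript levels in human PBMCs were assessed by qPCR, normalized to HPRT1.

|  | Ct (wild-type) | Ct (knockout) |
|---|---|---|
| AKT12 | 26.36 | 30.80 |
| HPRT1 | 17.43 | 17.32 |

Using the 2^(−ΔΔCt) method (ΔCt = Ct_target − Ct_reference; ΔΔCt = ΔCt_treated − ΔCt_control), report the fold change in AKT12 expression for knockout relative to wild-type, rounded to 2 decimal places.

ΔCt(wild-type) = 26.360 − 17.430 = 8.930
ΔCt(knockout) = 30.800 − 17.320 = 13.480
ΔΔCt = 13.480 − 8.930 = 4.550
Fold change = 2^(−4.550) = 0.043

0.04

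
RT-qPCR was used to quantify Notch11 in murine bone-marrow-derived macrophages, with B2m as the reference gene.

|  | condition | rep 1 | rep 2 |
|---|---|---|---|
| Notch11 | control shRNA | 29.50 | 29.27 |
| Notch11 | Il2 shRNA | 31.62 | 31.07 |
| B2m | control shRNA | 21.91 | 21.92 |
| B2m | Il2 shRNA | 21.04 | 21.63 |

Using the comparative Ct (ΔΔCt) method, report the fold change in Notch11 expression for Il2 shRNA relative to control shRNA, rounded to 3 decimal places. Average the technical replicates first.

Mean Ct: Notch11 control shRNA 29.385; Notch11 Il2 shRNA 31.345; B2m control shRNA 21.915; B2m Il2 shRNA 21.335
ΔCt(control shRNA) = 29.385 − 21.915 = 7.470
ΔCt(Il2 shRNA) = 31.345 − 21.335 = 10.010
ΔΔCt = 10.010 − 7.470 = 2.540
Fold change = 2^(−2.540) = 0.1719

0.172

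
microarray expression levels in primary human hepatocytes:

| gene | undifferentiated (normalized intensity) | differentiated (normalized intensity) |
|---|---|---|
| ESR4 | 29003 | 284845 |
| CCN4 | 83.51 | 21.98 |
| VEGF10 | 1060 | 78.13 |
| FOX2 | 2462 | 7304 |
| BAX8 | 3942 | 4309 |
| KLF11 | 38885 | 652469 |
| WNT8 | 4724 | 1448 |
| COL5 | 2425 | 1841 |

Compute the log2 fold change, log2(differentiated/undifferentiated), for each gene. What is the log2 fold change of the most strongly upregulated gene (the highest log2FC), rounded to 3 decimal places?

4.069

log2(284845/29003) = 3.296  (ESR4)
log2(21.98/83.51) = -1.926  (CCN4)
log2(78.13/1060) = -3.762  (VEGF10)
log2(7304/2462) = 1.569  (FOX2)
log2(4309/3942) = 0.128  (BAX8)
log2(652469/38885) = 4.069  (KLF11)
log2(1448/4724) = -1.706  (WNT8)
log2(1841/2425) = -0.397  (COL5)
KLF11 is most strongly upregulated.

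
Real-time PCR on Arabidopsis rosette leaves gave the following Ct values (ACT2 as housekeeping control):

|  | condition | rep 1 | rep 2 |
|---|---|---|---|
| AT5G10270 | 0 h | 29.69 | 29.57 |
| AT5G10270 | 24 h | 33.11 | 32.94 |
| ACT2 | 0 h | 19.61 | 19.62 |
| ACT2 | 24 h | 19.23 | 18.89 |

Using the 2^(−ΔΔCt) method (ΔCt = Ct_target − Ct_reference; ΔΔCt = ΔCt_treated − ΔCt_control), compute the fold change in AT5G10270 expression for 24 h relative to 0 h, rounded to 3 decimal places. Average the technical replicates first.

0.065

Mean Ct: AT5G10270 0 h 29.630; AT5G10270 24 h 33.025; ACT2 0 h 19.615; ACT2 24 h 19.060
ΔCt(0 h) = 29.630 − 19.615 = 10.015
ΔCt(24 h) = 33.025 − 19.060 = 13.965
ΔΔCt = 13.965 − 10.015 = 3.950
Fold change = 2^(−3.950) = 0.0647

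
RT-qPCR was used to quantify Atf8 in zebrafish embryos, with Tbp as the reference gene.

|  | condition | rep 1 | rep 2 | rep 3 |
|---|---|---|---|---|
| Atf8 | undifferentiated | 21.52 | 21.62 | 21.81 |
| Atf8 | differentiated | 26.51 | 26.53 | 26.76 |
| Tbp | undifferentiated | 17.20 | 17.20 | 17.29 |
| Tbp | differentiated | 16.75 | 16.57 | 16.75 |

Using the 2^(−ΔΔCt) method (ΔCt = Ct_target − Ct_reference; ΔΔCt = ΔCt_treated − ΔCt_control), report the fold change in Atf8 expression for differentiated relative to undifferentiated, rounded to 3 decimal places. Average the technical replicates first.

0.022

Mean Ct: Atf8 undifferentiated 21.650; Atf8 differentiated 26.600; Tbp undifferentiated 17.230; Tbp differentiated 16.690
ΔCt(undifferentiated) = 21.650 − 17.230 = 4.420
ΔCt(differentiated) = 26.600 − 16.690 = 9.910
ΔΔCt = 9.910 − 4.420 = 5.490
Fold change = 2^(−5.490) = 0.0223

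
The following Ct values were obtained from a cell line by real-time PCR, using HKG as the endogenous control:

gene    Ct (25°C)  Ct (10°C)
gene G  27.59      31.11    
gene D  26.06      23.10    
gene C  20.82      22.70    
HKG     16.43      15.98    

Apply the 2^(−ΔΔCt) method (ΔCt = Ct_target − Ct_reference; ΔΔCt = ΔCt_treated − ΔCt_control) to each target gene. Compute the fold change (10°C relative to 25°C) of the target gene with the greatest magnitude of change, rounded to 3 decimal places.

gene G: ΔΔCt = (31.11−15.98) − (27.59−16.43) = 15.13 − 11.16 = 3.97; fold change = 2^-3.97 = 0.064
gene D: ΔΔCt = (23.10−15.98) − (26.06−16.43) = 7.12 − 9.63 = -2.51; fold change = 2^2.51 = 5.696
gene C: ΔΔCt = (22.70−15.98) − (20.82−16.43) = 6.72 − 4.39 = 2.33; fold change = 2^-2.33 = 0.199
gene G has the largest |ΔΔCt| = 3.97.

0.064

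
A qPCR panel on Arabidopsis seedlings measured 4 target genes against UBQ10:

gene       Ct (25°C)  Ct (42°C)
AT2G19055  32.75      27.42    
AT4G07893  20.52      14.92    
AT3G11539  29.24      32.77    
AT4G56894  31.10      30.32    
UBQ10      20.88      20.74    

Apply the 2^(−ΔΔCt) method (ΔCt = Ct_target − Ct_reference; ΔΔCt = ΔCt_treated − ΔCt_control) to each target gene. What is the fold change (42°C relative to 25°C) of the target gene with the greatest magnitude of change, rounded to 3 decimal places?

AT2G19055: ΔΔCt = (27.42−20.74) − (32.75−20.88) = 6.68 − 11.87 = -5.19; fold change = 2^5.19 = 36.504
AT4G07893: ΔΔCt = (14.92−20.74) − (20.52−20.88) = -5.82 − (-0.36) = -5.46; fold change = 2^5.46 = 44.017
AT3G11539: ΔΔCt = (32.77−20.74) − (29.24−20.88) = 12.03 − 8.36 = 3.67; fold change = 2^-3.67 = 0.079
AT4G56894: ΔΔCt = (30.32−20.74) − (31.10−20.88) = 9.58 − 10.22 = -0.64; fold change = 2^0.64 = 1.558
AT4G07893 has the largest |ΔΔCt| = 5.46.

44.017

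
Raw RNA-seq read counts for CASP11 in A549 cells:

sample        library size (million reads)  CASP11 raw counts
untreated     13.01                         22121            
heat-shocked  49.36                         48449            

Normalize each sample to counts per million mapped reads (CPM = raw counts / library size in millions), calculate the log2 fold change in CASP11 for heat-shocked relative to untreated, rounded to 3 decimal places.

-0.793

CPM(untreated) = 22121 / 13.01 = 1700.3075
CPM(heat-shocked) = 48449 / 49.36 = 981.5438
Fold change = 981.5438 / 1700.3075 = 0.57727
log2(0.57727) = -0.7927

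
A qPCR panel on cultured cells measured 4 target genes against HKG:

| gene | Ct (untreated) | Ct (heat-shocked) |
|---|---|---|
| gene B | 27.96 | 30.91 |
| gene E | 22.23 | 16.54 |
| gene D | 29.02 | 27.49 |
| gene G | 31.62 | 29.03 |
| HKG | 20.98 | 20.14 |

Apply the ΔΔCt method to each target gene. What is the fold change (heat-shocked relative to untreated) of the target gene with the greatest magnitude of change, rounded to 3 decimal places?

28.840

gene B: ΔΔCt = (30.91−20.14) − (27.96−20.98) = 10.77 − 6.98 = 3.79; fold change = 2^-3.79 = 0.072
gene E: ΔΔCt = (16.54−20.14) − (22.23−20.98) = -3.60 − 1.25 = -4.85; fold change = 2^4.85 = 28.840
gene D: ΔΔCt = (27.49−20.14) − (29.02−20.98) = 7.35 − 8.04 = -0.69; fold change = 2^0.69 = 1.613
gene G: ΔΔCt = (29.03−20.14) − (31.62−20.98) = 8.89 − 10.64 = -1.75; fold change = 2^1.75 = 3.364
gene E has the largest |ΔΔCt| = 4.85.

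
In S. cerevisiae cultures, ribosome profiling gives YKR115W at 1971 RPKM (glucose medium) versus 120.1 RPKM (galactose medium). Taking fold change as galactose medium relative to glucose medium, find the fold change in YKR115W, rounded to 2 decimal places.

Fold change = 120.1 / 1971 = 0.061
YKR115W is downregulated.

0.06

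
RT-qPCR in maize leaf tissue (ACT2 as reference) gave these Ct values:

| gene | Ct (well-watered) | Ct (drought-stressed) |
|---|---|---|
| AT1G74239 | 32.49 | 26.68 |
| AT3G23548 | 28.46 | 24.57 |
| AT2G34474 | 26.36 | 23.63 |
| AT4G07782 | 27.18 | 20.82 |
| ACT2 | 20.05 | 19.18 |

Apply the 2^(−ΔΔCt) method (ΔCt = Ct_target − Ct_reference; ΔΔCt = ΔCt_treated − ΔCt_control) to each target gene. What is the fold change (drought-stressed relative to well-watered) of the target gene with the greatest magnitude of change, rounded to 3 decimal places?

44.942

AT1G74239: ΔΔCt = (26.68−19.18) − (32.49−20.05) = 7.50 − 12.44 = -4.94; fold change = 2^4.94 = 30.696
AT3G23548: ΔΔCt = (24.57−19.18) − (28.46−20.05) = 5.39 − 8.41 = -3.02; fold change = 2^3.02 = 8.112
AT2G34474: ΔΔCt = (23.63−19.18) − (26.36−20.05) = 4.45 − 6.31 = -1.86; fold change = 2^1.86 = 3.630
AT4G07782: ΔΔCt = (20.82−19.18) − (27.18−20.05) = 1.64 − 7.13 = -5.49; fold change = 2^5.49 = 44.942
AT4G07782 has the largest |ΔΔCt| = 5.49.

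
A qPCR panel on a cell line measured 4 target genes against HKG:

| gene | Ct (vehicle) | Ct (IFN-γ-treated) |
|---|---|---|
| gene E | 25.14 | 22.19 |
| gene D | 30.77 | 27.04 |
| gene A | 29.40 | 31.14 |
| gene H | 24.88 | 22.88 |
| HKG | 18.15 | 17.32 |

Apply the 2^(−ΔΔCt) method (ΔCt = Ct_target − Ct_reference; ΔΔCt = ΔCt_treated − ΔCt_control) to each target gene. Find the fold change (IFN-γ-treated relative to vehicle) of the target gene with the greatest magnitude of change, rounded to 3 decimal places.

gene E: ΔΔCt = (22.19−17.32) − (25.14−18.15) = 4.87 − 6.99 = -2.12; fold change = 2^2.12 = 4.347
gene D: ΔΔCt = (27.04−17.32) − (30.77−18.15) = 9.72 − 12.62 = -2.90; fold change = 2^2.90 = 7.464
gene A: ΔΔCt = (31.14−17.32) − (29.40−18.15) = 13.82 − 11.25 = 2.57; fold change = 2^-2.57 = 0.168
gene H: ΔΔCt = (22.88−17.32) − (24.88−18.15) = 5.56 − 6.73 = -1.17; fold change = 2^1.17 = 2.250
gene D has the largest |ΔΔCt| = 2.90.

7.464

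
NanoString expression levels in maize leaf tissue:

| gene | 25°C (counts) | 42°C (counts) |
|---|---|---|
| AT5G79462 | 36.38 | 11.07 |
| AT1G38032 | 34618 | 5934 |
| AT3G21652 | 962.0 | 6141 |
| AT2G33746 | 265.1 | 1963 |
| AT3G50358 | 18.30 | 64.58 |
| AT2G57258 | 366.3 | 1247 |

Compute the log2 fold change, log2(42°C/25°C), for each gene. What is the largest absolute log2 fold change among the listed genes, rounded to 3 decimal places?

log2(11.07/36.38) = -1.716  (AT5G79462)
log2(5934/34618) = -2.544  (AT1G38032)
log2(6141/962.0) = 2.674  (AT3G21652)
log2(1963/265.1) = 2.888  (AT2G33746)
log2(64.58/18.30) = 1.819  (AT3G50358)
log2(1247/366.3) = 1.767  (AT2G57258)
The largest magnitude belongs to AT2G33746.

2.888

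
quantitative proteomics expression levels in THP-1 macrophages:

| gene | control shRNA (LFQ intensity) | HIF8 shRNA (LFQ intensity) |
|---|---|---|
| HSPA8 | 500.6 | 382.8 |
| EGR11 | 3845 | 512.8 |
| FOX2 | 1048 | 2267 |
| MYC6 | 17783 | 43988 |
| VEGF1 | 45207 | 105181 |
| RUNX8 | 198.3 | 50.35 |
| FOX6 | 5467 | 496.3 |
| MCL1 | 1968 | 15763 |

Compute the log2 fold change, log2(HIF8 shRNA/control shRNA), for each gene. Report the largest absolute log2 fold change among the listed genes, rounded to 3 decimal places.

3.461

log2(382.8/500.6) = -0.387  (HSPA8)
log2(512.8/3845) = -2.907  (EGR11)
log2(2267/1048) = 1.113  (FOX2)
log2(43988/17783) = 1.307  (MYC6)
log2(105181/45207) = 1.218  (VEGF1)
log2(50.35/198.3) = -1.978  (RUNX8)
log2(496.3/5467) = -3.461  (FOX6)
log2(15763/1968) = 3.002  (MCL1)
The largest magnitude belongs to FOX6.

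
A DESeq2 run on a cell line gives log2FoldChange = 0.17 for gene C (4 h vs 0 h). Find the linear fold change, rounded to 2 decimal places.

1.13

Fold change = 2^(0.17) = 1.125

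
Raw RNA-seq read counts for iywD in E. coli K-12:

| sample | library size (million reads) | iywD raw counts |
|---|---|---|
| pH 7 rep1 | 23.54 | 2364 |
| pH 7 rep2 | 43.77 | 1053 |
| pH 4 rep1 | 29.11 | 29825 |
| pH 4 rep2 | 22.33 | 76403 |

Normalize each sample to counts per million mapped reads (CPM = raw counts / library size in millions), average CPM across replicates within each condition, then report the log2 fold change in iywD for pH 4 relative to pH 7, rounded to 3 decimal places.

CPM(pH 7 rep1) = 2364 / 23.54 = 100.4248
CPM(pH 7 rep2) = 1053 / 43.77 = 24.0576
CPM(pH 4 rep1) = 29825 / 29.11 = 1024.5620
CPM(pH 4 rep2) = 76403 / 22.33 = 3421.5405
mean CPM(pH 7) = 62.2412; mean CPM(pH 4) = 2223.0513
Fold change = 2223.0513 / 62.2412 = 35.71672
log2(35.71672) = 5.1585

5.159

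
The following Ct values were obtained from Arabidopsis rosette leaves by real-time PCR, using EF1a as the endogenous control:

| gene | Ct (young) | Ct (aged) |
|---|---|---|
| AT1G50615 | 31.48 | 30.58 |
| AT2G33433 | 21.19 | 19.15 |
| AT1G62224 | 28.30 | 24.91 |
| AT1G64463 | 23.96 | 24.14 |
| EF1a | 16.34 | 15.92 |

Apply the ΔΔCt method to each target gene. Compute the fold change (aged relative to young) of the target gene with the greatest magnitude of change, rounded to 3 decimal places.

7.835

AT1G50615: ΔΔCt = (30.58−15.92) − (31.48−16.34) = 14.66 − 15.14 = -0.48; fold change = 2^0.48 = 1.395
AT2G33433: ΔΔCt = (19.15−15.92) − (21.19−16.34) = 3.23 − 4.85 = -1.62; fold change = 2^1.62 = 3.074
AT1G62224: ΔΔCt = (24.91−15.92) − (28.30−16.34) = 8.99 − 11.96 = -2.97; fold change = 2^2.97 = 7.835
AT1G64463: ΔΔCt = (24.14−15.92) − (23.96−16.34) = 8.22 − 7.62 = 0.60; fold change = 2^-0.60 = 0.660
AT1G62224 has the largest |ΔΔCt| = 2.97.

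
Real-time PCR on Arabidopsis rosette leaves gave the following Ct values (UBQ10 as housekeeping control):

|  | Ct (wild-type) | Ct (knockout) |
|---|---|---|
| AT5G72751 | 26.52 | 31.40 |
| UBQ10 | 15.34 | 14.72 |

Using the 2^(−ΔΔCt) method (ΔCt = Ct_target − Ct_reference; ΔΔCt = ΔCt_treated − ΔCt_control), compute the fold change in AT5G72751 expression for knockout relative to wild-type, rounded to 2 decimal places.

ΔCt(wild-type) = 26.520 − 15.340 = 11.180
ΔCt(knockout) = 31.400 − 14.720 = 16.680
ΔΔCt = 16.680 − 11.180 = 5.500
Fold change = 2^(−5.500) = 0.022

0.02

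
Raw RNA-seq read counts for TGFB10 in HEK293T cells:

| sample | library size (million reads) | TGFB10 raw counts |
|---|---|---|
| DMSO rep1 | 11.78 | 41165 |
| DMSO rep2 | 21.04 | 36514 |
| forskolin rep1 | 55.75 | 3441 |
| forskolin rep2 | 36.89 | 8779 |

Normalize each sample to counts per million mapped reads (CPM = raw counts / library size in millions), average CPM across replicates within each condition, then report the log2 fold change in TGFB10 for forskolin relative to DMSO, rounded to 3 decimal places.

-4.125

CPM(DMSO rep1) = 41165 / 11.78 = 3494.4822
CPM(DMSO rep2) = 36514 / 21.04 = 1735.4563
CPM(forskolin rep1) = 3441 / 55.75 = 61.7220
CPM(forskolin rep2) = 8779 / 36.89 = 237.9778
mean CPM(DMSO) = 2614.9692; mean CPM(forskolin) = 149.8499
Fold change = 149.8499 / 2614.9692 = 0.05730
log2(0.05730) = -4.1252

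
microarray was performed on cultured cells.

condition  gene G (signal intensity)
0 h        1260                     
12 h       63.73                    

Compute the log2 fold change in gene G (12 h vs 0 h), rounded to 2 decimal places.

-4.31

Fold change = 63.73 / 1260 = 0.0506
log2(0.0506) = -4.305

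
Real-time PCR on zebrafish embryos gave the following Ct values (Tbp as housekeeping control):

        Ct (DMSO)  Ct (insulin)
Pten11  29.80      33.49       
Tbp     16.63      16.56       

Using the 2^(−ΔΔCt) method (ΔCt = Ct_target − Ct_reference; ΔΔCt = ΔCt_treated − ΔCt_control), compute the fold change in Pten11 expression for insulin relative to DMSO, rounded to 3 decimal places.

0.074

ΔCt(DMSO) = 29.800 − 16.630 = 13.170
ΔCt(insulin) = 33.490 − 16.560 = 16.930
ΔΔCt = 16.930 − 13.170 = 3.760
Fold change = 2^(−3.760) = 0.0738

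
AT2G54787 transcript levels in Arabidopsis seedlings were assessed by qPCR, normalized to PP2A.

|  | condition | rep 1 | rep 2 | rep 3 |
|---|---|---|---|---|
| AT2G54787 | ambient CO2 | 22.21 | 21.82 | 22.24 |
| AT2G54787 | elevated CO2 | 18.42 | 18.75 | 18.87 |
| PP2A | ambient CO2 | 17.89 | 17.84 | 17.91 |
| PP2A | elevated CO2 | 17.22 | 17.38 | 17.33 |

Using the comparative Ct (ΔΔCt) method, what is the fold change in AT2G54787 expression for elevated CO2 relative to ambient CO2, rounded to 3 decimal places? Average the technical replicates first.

Mean Ct: AT2G54787 ambient CO2 22.090; AT2G54787 elevated CO2 18.680; PP2A ambient CO2 17.880; PP2A elevated CO2 17.310
ΔCt(ambient CO2) = 22.090 − 17.880 = 4.210
ΔCt(elevated CO2) = 18.680 − 17.310 = 1.370
ΔΔCt = 1.370 − 4.210 = -2.840
Fold change = 2^(−(-2.840)) = 2^2.840 = 7.1602

7.160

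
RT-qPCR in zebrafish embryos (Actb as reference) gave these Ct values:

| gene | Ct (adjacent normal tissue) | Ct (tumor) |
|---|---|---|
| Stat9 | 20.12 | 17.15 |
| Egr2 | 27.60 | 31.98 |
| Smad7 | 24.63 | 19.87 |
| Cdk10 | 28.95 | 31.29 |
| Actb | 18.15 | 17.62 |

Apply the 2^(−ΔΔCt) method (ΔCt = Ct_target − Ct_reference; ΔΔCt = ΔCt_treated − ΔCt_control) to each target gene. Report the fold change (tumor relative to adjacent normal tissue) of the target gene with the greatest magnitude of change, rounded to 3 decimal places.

Stat9: ΔΔCt = (17.15−17.62) − (20.12−18.15) = -0.47 − 1.97 = -2.44; fold change = 2^2.44 = 5.426
Egr2: ΔΔCt = (31.98−17.62) − (27.60−18.15) = 14.36 − 9.45 = 4.91; fold change = 2^-4.91 = 0.033
Smad7: ΔΔCt = (19.87−17.62) − (24.63−18.15) = 2.25 − 6.48 = -4.23; fold change = 2^4.23 = 18.765
Cdk10: ΔΔCt = (31.29−17.62) − (28.95−18.15) = 13.67 − 10.80 = 2.87; fold change = 2^-2.87 = 0.137
Egr2 has the largest |ΔΔCt| = 4.91.

0.033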